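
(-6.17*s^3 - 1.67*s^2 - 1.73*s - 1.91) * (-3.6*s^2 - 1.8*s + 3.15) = 22.212*s^5 + 17.118*s^4 - 10.2015*s^3 + 4.7295*s^2 - 2.0115*s - 6.0165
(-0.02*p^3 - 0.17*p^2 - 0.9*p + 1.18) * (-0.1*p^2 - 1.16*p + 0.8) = 0.002*p^5 + 0.0402*p^4 + 0.2712*p^3 + 0.79*p^2 - 2.0888*p + 0.944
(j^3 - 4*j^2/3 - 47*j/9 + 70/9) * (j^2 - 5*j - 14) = j^5 - 19*j^4/3 - 113*j^3/9 + 473*j^2/9 + 308*j/9 - 980/9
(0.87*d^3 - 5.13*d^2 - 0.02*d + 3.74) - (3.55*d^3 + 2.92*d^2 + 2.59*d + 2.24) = -2.68*d^3 - 8.05*d^2 - 2.61*d + 1.5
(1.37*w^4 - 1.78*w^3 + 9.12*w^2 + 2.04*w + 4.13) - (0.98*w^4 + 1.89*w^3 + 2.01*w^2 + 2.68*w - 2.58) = 0.39*w^4 - 3.67*w^3 + 7.11*w^2 - 0.64*w + 6.71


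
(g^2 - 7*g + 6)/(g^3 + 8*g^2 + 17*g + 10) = (g^2 - 7*g + 6)/(g^3 + 8*g^2 + 17*g + 10)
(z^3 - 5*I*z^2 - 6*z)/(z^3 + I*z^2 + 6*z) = (z - 3*I)/(z + 3*I)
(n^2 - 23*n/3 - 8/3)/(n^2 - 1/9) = 3*(n - 8)/(3*n - 1)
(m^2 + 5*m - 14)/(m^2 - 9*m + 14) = (m + 7)/(m - 7)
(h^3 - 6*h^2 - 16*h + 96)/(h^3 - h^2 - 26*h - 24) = (h - 4)/(h + 1)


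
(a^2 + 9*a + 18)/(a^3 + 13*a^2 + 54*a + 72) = 1/(a + 4)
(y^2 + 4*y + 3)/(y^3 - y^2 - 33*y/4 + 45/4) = 4*(y + 1)/(4*y^2 - 16*y + 15)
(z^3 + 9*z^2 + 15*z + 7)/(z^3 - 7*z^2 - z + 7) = (z^2 + 8*z + 7)/(z^2 - 8*z + 7)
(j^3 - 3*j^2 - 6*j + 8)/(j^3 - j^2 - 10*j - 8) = (j - 1)/(j + 1)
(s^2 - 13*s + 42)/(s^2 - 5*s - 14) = (s - 6)/(s + 2)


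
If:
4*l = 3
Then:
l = 3/4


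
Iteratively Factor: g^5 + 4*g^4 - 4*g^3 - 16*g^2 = (g + 4)*(g^4 - 4*g^2) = (g - 2)*(g + 4)*(g^3 + 2*g^2) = g*(g - 2)*(g + 4)*(g^2 + 2*g) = g*(g - 2)*(g + 2)*(g + 4)*(g)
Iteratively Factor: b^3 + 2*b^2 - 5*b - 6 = (b + 3)*(b^2 - b - 2) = (b - 2)*(b + 3)*(b + 1)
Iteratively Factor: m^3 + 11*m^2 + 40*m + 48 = (m + 3)*(m^2 + 8*m + 16) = (m + 3)*(m + 4)*(m + 4)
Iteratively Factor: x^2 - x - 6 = (x + 2)*(x - 3)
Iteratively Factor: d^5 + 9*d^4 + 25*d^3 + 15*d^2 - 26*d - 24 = (d + 3)*(d^4 + 6*d^3 + 7*d^2 - 6*d - 8) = (d + 3)*(d + 4)*(d^3 + 2*d^2 - d - 2) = (d + 2)*(d + 3)*(d + 4)*(d^2 - 1) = (d + 1)*(d + 2)*(d + 3)*(d + 4)*(d - 1)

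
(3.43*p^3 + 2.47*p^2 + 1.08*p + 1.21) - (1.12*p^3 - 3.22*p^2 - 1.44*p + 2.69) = 2.31*p^3 + 5.69*p^2 + 2.52*p - 1.48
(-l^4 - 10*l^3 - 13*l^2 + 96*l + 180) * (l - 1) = -l^5 - 9*l^4 - 3*l^3 + 109*l^2 + 84*l - 180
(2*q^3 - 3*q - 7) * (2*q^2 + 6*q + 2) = 4*q^5 + 12*q^4 - 2*q^3 - 32*q^2 - 48*q - 14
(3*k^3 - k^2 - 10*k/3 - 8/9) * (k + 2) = 3*k^4 + 5*k^3 - 16*k^2/3 - 68*k/9 - 16/9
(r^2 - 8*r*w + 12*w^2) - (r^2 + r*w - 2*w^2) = -9*r*w + 14*w^2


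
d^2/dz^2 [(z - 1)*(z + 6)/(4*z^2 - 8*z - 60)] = (7*z^3 + 27*z^2 + 261*z - 39)/(2*(z^6 - 6*z^5 - 33*z^4 + 172*z^3 + 495*z^2 - 1350*z - 3375))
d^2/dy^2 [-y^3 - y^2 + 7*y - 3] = -6*y - 2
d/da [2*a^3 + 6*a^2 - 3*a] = 6*a^2 + 12*a - 3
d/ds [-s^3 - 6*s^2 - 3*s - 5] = -3*s^2 - 12*s - 3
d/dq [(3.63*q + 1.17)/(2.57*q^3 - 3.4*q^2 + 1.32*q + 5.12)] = (-18.6582*q^3 + 3.3213*q^2 + 7.956*q + 17.0412)/(6.6049*q^6 - 17.476*q^5 + 18.3448*q^4 + 17.3408*q^3 - 33.0736*q^2 + 13.5168*q + 26.2144)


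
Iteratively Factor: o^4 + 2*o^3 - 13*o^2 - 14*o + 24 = (o - 1)*(o^3 + 3*o^2 - 10*o - 24) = (o - 1)*(o + 4)*(o^2 - o - 6) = (o - 1)*(o + 2)*(o + 4)*(o - 3)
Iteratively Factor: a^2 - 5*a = (a)*(a - 5)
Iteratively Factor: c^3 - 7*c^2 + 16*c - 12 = (c - 3)*(c^2 - 4*c + 4) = (c - 3)*(c - 2)*(c - 2)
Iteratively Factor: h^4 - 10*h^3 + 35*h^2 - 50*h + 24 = (h - 2)*(h^3 - 8*h^2 + 19*h - 12) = (h - 4)*(h - 2)*(h^2 - 4*h + 3) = (h - 4)*(h - 2)*(h - 1)*(h - 3)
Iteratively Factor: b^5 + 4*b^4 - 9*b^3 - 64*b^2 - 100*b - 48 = (b - 4)*(b^4 + 8*b^3 + 23*b^2 + 28*b + 12) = (b - 4)*(b + 2)*(b^3 + 6*b^2 + 11*b + 6) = (b - 4)*(b + 2)^2*(b^2 + 4*b + 3) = (b - 4)*(b + 1)*(b + 2)^2*(b + 3)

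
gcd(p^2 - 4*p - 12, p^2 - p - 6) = p + 2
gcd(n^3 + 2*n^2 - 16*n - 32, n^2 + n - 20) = n - 4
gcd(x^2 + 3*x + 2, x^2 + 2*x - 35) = 1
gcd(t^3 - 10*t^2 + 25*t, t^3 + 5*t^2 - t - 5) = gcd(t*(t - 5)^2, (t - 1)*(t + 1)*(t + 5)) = 1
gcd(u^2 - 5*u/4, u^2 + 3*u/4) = u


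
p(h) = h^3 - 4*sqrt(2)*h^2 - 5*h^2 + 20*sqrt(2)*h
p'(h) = 3*h^2 - 8*sqrt(2)*h - 10*h + 20*sqrt(2)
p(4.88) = 0.45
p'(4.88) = -4.28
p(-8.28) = -1532.47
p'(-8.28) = 410.44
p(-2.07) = -113.08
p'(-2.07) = 85.26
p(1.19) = 20.25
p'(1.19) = 7.17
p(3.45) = 11.80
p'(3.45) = -9.54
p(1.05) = 19.11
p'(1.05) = 9.21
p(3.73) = 9.13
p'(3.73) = -9.48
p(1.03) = 18.92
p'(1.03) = 9.51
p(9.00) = 120.35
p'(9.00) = 79.46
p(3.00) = 15.94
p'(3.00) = -8.66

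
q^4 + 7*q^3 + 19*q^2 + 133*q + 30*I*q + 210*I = (q + 7)*(q - 5*I)*(q + 2*I)*(q + 3*I)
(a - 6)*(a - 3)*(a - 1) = a^3 - 10*a^2 + 27*a - 18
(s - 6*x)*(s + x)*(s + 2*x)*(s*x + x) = s^4*x - 3*s^3*x^2 + s^3*x - 16*s^2*x^3 - 3*s^2*x^2 - 12*s*x^4 - 16*s*x^3 - 12*x^4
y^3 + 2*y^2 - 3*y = y*(y - 1)*(y + 3)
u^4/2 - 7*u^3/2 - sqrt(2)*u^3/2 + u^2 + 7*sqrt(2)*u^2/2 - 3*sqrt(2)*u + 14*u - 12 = (u/2 + sqrt(2)/2)*(u - 6)*(u - 1)*(u - 2*sqrt(2))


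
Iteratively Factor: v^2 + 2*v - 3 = (v + 3)*(v - 1)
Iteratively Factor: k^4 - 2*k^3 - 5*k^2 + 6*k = (k - 1)*(k^3 - k^2 - 6*k) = (k - 3)*(k - 1)*(k^2 + 2*k) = (k - 3)*(k - 1)*(k + 2)*(k)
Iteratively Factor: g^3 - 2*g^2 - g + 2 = (g + 1)*(g^2 - 3*g + 2) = (g - 2)*(g + 1)*(g - 1)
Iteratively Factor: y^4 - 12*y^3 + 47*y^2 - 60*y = (y - 5)*(y^3 - 7*y^2 + 12*y) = (y - 5)*(y - 4)*(y^2 - 3*y) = (y - 5)*(y - 4)*(y - 3)*(y)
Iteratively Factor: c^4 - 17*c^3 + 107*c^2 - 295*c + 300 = (c - 3)*(c^3 - 14*c^2 + 65*c - 100) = (c - 5)*(c - 3)*(c^2 - 9*c + 20) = (c - 5)^2*(c - 3)*(c - 4)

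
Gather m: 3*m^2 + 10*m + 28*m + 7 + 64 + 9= 3*m^2 + 38*m + 80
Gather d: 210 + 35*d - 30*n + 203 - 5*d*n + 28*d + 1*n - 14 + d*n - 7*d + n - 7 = d*(56 - 4*n) - 28*n + 392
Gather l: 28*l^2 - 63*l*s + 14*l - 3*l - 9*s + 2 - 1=28*l^2 + l*(11 - 63*s) - 9*s + 1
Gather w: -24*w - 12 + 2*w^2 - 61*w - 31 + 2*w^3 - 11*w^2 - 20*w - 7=2*w^3 - 9*w^2 - 105*w - 50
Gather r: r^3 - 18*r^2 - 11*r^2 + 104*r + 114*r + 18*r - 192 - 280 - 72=r^3 - 29*r^2 + 236*r - 544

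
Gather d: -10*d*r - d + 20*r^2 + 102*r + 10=d*(-10*r - 1) + 20*r^2 + 102*r + 10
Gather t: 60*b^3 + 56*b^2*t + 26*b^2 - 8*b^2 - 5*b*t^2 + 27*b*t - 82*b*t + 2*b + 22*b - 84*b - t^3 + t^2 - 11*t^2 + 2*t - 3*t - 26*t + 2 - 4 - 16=60*b^3 + 18*b^2 - 60*b - t^3 + t^2*(-5*b - 10) + t*(56*b^2 - 55*b - 27) - 18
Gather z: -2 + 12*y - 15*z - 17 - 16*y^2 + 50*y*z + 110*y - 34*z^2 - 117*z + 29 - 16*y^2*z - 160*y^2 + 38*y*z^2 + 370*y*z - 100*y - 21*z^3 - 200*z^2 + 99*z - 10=-176*y^2 + 22*y - 21*z^3 + z^2*(38*y - 234) + z*(-16*y^2 + 420*y - 33)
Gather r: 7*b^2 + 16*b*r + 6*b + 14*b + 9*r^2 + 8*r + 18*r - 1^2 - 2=7*b^2 + 20*b + 9*r^2 + r*(16*b + 26) - 3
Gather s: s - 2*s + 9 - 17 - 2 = -s - 10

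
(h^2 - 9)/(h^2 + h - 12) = (h + 3)/(h + 4)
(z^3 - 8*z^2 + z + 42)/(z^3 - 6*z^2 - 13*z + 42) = (z^2 - z - 6)/(z^2 + z - 6)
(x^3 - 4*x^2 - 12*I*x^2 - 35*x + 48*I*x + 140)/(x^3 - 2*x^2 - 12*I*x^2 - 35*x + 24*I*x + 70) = (x - 4)/(x - 2)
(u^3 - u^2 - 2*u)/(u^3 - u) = (u - 2)/(u - 1)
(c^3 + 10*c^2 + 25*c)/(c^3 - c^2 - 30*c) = (c + 5)/(c - 6)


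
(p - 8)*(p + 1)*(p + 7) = p^3 - 57*p - 56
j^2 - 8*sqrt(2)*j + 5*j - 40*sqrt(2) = (j + 5)*(j - 8*sqrt(2))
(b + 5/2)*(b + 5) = b^2 + 15*b/2 + 25/2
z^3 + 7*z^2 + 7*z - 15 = (z - 1)*(z + 3)*(z + 5)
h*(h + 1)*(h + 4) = h^3 + 5*h^2 + 4*h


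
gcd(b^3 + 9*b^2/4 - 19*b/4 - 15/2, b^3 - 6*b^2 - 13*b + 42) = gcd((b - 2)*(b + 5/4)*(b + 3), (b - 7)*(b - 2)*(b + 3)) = b^2 + b - 6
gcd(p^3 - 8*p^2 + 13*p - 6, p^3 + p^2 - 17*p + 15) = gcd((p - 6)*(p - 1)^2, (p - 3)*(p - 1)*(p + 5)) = p - 1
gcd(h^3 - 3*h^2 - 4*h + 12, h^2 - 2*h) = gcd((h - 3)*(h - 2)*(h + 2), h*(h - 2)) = h - 2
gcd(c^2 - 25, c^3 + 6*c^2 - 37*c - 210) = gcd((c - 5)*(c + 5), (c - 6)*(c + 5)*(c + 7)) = c + 5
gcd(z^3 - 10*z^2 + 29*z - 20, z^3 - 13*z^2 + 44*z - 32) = z^2 - 5*z + 4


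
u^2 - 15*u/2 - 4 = (u - 8)*(u + 1/2)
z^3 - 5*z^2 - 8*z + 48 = (z - 4)^2*(z + 3)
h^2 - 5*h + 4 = (h - 4)*(h - 1)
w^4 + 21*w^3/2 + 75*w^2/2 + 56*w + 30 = (w + 3/2)*(w + 2)^2*(w + 5)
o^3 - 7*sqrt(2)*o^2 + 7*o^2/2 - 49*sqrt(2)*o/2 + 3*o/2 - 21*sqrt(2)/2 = (o + 1/2)*(o + 3)*(o - 7*sqrt(2))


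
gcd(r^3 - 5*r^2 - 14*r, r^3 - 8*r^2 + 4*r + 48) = r + 2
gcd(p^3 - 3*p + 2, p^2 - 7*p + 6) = p - 1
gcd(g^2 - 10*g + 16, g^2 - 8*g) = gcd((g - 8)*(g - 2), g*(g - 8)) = g - 8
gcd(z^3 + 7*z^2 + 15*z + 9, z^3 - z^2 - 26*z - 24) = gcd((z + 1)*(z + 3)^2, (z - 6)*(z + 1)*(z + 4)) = z + 1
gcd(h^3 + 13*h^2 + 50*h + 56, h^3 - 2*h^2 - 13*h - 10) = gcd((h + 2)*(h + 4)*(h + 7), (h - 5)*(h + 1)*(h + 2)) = h + 2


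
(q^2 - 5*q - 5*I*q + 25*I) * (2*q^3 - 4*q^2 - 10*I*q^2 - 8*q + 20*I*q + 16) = 2*q^5 - 14*q^4 - 20*I*q^4 - 38*q^3 + 140*I*q^3 + 406*q^2 - 160*I*q^2 - 580*q - 280*I*q + 400*I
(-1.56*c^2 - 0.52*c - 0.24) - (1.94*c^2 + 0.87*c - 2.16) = -3.5*c^2 - 1.39*c + 1.92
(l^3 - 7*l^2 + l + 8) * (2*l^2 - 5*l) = 2*l^5 - 19*l^4 + 37*l^3 + 11*l^2 - 40*l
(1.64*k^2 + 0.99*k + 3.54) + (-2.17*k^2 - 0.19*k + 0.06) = -0.53*k^2 + 0.8*k + 3.6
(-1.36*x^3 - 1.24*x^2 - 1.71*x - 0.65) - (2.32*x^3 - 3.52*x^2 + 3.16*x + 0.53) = -3.68*x^3 + 2.28*x^2 - 4.87*x - 1.18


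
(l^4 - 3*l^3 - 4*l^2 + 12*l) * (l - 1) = l^5 - 4*l^4 - l^3 + 16*l^2 - 12*l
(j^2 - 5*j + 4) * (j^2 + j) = j^4 - 4*j^3 - j^2 + 4*j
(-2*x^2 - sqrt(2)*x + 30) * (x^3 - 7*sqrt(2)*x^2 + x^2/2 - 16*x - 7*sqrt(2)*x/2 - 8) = -2*x^5 - x^4 + 13*sqrt(2)*x^4 + 13*sqrt(2)*x^3/2 + 76*x^3 - 194*sqrt(2)*x^2 + 38*x^2 - 480*x - 97*sqrt(2)*x - 240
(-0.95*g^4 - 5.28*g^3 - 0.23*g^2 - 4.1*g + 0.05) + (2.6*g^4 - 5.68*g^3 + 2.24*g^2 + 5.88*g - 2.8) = 1.65*g^4 - 10.96*g^3 + 2.01*g^2 + 1.78*g - 2.75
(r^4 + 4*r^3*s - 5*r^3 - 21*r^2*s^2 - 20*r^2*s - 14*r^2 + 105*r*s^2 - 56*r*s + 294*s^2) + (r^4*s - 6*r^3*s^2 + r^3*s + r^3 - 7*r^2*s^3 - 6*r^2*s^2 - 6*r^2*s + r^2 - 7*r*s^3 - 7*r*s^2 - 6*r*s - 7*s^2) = r^4*s + r^4 - 6*r^3*s^2 + 5*r^3*s - 4*r^3 - 7*r^2*s^3 - 27*r^2*s^2 - 26*r^2*s - 13*r^2 - 7*r*s^3 + 98*r*s^2 - 62*r*s + 287*s^2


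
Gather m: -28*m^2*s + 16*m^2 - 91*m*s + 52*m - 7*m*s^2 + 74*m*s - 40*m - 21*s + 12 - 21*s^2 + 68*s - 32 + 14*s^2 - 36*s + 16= m^2*(16 - 28*s) + m*(-7*s^2 - 17*s + 12) - 7*s^2 + 11*s - 4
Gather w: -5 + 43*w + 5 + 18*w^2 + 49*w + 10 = 18*w^2 + 92*w + 10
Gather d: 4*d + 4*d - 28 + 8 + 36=8*d + 16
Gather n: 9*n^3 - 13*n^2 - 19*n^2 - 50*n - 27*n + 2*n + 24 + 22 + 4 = 9*n^3 - 32*n^2 - 75*n + 50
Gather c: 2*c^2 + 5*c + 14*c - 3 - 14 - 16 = 2*c^2 + 19*c - 33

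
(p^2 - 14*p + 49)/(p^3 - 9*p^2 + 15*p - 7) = (p - 7)/(p^2 - 2*p + 1)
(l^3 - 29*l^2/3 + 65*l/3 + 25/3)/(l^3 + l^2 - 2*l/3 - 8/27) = 9*(l^2 - 10*l + 25)/(9*l^2 + 6*l - 8)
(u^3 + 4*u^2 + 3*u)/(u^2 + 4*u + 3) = u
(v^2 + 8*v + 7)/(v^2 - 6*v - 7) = (v + 7)/(v - 7)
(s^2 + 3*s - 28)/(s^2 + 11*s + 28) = (s - 4)/(s + 4)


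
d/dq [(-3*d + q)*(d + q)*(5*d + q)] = -13*d^2 + 6*d*q + 3*q^2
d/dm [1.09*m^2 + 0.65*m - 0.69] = 2.18*m + 0.65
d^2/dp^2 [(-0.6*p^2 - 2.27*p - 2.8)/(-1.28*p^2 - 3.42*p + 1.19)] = (8.88178419700125e-16*p^4 + 2.185216*p^3 + 33.00864*p^2 + 94.289664*p + 94.205972)/(2.097152*p^6 + 16.809984*p^5 + 39.065088*p^4 + 8.745624*p^3 - 36.318324*p^2 + 14.529186*p - 1.685159)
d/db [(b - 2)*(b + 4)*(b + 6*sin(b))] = (b - 2)*(b + 4)*(6*cos(b) + 1) + (b - 2)*(b + 6*sin(b)) + (b + 4)*(b + 6*sin(b))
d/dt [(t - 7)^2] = 2*t - 14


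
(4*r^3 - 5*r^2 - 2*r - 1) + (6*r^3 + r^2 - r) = 10*r^3 - 4*r^2 - 3*r - 1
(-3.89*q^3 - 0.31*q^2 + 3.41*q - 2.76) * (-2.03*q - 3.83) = 7.8967*q^4 + 15.528*q^3 - 5.735*q^2 - 7.4575*q + 10.5708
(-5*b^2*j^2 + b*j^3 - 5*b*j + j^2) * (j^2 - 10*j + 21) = -5*b^2*j^4 + 50*b^2*j^3 - 105*b^2*j^2 + b*j^5 - 10*b*j^4 + 16*b*j^3 + 50*b*j^2 - 105*b*j + j^4 - 10*j^3 + 21*j^2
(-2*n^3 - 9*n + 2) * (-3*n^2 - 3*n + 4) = 6*n^5 + 6*n^4 + 19*n^3 + 21*n^2 - 42*n + 8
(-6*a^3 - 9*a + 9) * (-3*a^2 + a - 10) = 18*a^5 - 6*a^4 + 87*a^3 - 36*a^2 + 99*a - 90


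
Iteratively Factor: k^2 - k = (k)*(k - 1)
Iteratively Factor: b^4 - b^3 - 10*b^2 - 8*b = (b - 4)*(b^3 + 3*b^2 + 2*b) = (b - 4)*(b + 1)*(b^2 + 2*b) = (b - 4)*(b + 1)*(b + 2)*(b)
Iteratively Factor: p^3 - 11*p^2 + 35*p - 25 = (p - 5)*(p^2 - 6*p + 5) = (p - 5)*(p - 1)*(p - 5)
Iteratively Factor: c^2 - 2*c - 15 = (c + 3)*(c - 5)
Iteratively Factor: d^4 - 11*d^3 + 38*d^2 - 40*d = (d)*(d^3 - 11*d^2 + 38*d - 40) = d*(d - 2)*(d^2 - 9*d + 20) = d*(d - 5)*(d - 2)*(d - 4)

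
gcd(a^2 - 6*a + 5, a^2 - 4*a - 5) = a - 5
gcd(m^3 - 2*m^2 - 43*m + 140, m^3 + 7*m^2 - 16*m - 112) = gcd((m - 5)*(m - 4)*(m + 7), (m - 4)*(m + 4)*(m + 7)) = m^2 + 3*m - 28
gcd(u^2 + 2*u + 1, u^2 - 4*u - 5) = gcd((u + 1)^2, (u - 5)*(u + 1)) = u + 1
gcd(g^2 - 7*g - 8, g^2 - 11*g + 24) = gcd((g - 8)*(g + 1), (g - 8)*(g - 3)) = g - 8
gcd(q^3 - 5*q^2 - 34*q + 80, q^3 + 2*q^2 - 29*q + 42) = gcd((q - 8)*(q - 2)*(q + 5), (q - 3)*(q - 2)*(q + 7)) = q - 2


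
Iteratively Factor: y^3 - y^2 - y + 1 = (y - 1)*(y^2 - 1) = (y - 1)*(y + 1)*(y - 1)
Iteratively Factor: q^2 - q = (q - 1)*(q)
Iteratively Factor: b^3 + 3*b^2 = (b)*(b^2 + 3*b) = b^2*(b + 3)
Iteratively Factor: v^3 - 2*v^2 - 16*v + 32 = (v - 4)*(v^2 + 2*v - 8) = (v - 4)*(v + 4)*(v - 2)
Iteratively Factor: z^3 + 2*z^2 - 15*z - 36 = (z - 4)*(z^2 + 6*z + 9) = (z - 4)*(z + 3)*(z + 3)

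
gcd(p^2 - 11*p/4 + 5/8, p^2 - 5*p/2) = p - 5/2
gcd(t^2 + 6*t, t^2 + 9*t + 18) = t + 6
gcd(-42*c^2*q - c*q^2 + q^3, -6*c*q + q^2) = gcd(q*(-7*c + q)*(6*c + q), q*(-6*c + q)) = q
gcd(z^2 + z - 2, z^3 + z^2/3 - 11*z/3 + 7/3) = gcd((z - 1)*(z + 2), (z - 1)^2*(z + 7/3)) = z - 1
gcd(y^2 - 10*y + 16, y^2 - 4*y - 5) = 1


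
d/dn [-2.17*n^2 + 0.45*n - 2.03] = 0.45 - 4.34*n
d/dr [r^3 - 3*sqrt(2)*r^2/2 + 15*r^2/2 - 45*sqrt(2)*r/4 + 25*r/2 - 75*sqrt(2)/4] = 3*r^2 - 3*sqrt(2)*r + 15*r - 45*sqrt(2)/4 + 25/2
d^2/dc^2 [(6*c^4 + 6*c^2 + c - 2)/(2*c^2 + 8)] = (6*c^6 + 72*c^4 + c^3 + 498*c^2 - 12*c + 104)/(c^6 + 12*c^4 + 48*c^2 + 64)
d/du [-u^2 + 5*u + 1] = 5 - 2*u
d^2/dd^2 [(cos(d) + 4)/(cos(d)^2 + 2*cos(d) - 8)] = (sin(d)^2 - 2*cos(d) + 1)/(cos(d) - 2)^3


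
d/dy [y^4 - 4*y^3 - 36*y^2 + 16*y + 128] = 4*y^3 - 12*y^2 - 72*y + 16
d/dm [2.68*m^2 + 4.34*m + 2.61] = 5.36*m + 4.34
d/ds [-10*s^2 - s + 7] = -20*s - 1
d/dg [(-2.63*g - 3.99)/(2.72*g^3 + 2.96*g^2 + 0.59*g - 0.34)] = (14.3072*g^3 + 40.3432*g^2 + 23.6208*g + 3.2483)/(7.3984*g^6 + 16.1024*g^5 + 11.9712*g^4 + 1.6432*g^3 - 1.6647*g^2 - 0.4012*g + 0.1156)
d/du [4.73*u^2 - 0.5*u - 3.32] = 9.46*u - 0.5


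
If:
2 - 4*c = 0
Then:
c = 1/2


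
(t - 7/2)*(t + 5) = t^2 + 3*t/2 - 35/2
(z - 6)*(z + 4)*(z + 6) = z^3 + 4*z^2 - 36*z - 144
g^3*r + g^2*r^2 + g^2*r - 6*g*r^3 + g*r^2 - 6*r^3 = (g - 2*r)*(g + 3*r)*(g*r + r)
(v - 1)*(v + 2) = v^2 + v - 2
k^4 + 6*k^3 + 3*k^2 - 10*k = k*(k - 1)*(k + 2)*(k + 5)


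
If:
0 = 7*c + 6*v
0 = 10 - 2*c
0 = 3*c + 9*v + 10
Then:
No Solution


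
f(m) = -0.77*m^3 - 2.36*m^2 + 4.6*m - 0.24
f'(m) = -2.31*m^2 - 4.72*m + 4.6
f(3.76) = -57.24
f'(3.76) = -45.81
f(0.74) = 1.56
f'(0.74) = -0.16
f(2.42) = -13.84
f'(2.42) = -20.35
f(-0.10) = -0.72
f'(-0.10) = 5.05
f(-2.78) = -14.72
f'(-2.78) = -0.13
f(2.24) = -10.43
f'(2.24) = -17.56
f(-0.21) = -1.30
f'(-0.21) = 5.49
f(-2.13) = -13.30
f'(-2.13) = 4.17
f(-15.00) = 1998.51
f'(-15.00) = -444.35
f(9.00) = -711.33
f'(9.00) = -224.99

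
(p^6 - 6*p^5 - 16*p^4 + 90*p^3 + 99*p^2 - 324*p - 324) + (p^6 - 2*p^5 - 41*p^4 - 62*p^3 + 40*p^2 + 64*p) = 2*p^6 - 8*p^5 - 57*p^4 + 28*p^3 + 139*p^2 - 260*p - 324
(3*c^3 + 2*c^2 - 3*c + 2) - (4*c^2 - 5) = 3*c^3 - 2*c^2 - 3*c + 7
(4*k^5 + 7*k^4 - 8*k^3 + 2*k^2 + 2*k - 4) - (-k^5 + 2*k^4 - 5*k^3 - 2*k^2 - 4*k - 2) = 5*k^5 + 5*k^4 - 3*k^3 + 4*k^2 + 6*k - 2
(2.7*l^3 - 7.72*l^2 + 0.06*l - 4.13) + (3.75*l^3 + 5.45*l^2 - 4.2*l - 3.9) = 6.45*l^3 - 2.27*l^2 - 4.14*l - 8.03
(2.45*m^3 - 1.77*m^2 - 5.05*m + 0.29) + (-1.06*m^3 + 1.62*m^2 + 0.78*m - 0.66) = 1.39*m^3 - 0.15*m^2 - 4.27*m - 0.37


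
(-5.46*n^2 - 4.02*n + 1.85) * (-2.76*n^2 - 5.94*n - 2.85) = 15.0696*n^4 + 43.5276*n^3 + 34.3338*n^2 + 0.467999999999998*n - 5.2725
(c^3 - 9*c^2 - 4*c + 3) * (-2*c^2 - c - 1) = -2*c^5 + 17*c^4 + 16*c^3 + 7*c^2 + c - 3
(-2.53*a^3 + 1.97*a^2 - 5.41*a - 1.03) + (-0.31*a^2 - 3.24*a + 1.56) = -2.53*a^3 + 1.66*a^2 - 8.65*a + 0.53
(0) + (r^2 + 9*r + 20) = r^2 + 9*r + 20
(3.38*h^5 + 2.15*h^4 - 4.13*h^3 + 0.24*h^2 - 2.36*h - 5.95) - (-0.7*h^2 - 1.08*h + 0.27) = 3.38*h^5 + 2.15*h^4 - 4.13*h^3 + 0.94*h^2 - 1.28*h - 6.22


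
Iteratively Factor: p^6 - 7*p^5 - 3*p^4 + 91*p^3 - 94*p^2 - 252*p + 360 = (p - 2)*(p^5 - 5*p^4 - 13*p^3 + 65*p^2 + 36*p - 180) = (p - 2)*(p + 2)*(p^4 - 7*p^3 + p^2 + 63*p - 90) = (p - 3)*(p - 2)*(p + 2)*(p^3 - 4*p^2 - 11*p + 30) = (p - 3)*(p - 2)^2*(p + 2)*(p^2 - 2*p - 15) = (p - 5)*(p - 3)*(p - 2)^2*(p + 2)*(p + 3)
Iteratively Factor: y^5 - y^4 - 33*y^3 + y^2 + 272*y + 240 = (y - 5)*(y^4 + 4*y^3 - 13*y^2 - 64*y - 48) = (y - 5)*(y + 3)*(y^3 + y^2 - 16*y - 16) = (y - 5)*(y - 4)*(y + 3)*(y^2 + 5*y + 4) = (y - 5)*(y - 4)*(y + 1)*(y + 3)*(y + 4)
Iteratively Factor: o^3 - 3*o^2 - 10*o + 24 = (o - 4)*(o^2 + o - 6) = (o - 4)*(o + 3)*(o - 2)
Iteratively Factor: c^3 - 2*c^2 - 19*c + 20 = (c + 4)*(c^2 - 6*c + 5) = (c - 1)*(c + 4)*(c - 5)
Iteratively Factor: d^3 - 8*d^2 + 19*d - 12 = (d - 3)*(d^2 - 5*d + 4) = (d - 4)*(d - 3)*(d - 1)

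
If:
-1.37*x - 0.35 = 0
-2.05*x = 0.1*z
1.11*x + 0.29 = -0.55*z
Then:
No Solution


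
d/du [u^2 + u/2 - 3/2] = 2*u + 1/2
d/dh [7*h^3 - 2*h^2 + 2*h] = 21*h^2 - 4*h + 2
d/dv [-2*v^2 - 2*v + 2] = -4*v - 2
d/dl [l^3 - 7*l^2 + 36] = l*(3*l - 14)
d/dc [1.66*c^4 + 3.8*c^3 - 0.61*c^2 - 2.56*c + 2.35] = 6.64*c^3 + 11.4*c^2 - 1.22*c - 2.56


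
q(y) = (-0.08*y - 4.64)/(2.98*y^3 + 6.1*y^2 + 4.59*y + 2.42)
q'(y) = (-0.08*y - 4.64)*(-8.94*y^2 - 12.2*y - 4.59)/(2.98*y^3 + 6.1*y^2 + 4.59*y + 2.42)^2 - 0.08/(2.98*y^3 + 6.1*y^2 + 4.59*y + 2.42) = (0.4768*y^3 + 41.9696*y^2 + 56.608*y + 21.104)/(8.8804*y^6 + 36.356*y^5 + 64.5664*y^4 + 70.4212*y^3 + 50.5921*y^2 + 22.2156*y + 5.8564)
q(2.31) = -0.06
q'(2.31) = 0.06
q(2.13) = -0.07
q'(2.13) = 0.07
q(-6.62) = 0.01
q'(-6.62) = 0.00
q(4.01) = -0.02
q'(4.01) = 0.01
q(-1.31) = -25.77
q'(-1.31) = 577.86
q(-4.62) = 0.02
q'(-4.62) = 0.02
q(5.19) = -0.01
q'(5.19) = 0.00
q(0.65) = -0.53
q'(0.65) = 0.98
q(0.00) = -1.92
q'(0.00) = 3.60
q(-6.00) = 0.01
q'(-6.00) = 0.01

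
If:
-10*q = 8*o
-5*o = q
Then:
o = 0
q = 0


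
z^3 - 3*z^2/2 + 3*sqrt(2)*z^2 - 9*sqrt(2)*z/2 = z*(z - 3/2)*(z + 3*sqrt(2))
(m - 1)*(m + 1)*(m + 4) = m^3 + 4*m^2 - m - 4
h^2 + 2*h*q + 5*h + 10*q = (h + 5)*(h + 2*q)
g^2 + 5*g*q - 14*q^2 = (g - 2*q)*(g + 7*q)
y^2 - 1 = (y - 1)*(y + 1)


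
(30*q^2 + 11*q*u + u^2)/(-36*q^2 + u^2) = (-5*q - u)/(6*q - u)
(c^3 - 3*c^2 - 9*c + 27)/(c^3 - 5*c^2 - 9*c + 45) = (c - 3)/(c - 5)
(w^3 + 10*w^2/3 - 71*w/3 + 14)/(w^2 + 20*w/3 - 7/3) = (3*w^2 - 11*w + 6)/(3*w - 1)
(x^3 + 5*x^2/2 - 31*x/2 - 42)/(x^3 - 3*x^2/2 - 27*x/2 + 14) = (x + 3)/(x - 1)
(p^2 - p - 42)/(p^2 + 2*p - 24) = (p - 7)/(p - 4)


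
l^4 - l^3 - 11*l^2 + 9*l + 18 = (l - 3)*(l - 2)*(l + 1)*(l + 3)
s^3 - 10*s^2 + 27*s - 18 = (s - 6)*(s - 3)*(s - 1)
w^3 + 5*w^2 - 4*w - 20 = (w - 2)*(w + 2)*(w + 5)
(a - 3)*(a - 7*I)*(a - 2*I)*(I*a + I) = I*a^4 + 9*a^3 - 2*I*a^3 - 18*a^2 - 17*I*a^2 - 27*a + 28*I*a + 42*I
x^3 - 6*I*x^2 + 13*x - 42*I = (x - 7*I)*(x - 2*I)*(x + 3*I)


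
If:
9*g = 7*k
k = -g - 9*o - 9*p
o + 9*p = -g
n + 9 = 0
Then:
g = -504*p/47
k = -648*p/47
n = -9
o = 81*p/47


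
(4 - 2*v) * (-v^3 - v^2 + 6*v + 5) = 2*v^4 - 2*v^3 - 16*v^2 + 14*v + 20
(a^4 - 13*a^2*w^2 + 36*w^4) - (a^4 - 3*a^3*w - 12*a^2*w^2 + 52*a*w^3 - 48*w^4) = 3*a^3*w - a^2*w^2 - 52*a*w^3 + 84*w^4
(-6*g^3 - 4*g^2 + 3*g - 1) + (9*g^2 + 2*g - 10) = -6*g^3 + 5*g^2 + 5*g - 11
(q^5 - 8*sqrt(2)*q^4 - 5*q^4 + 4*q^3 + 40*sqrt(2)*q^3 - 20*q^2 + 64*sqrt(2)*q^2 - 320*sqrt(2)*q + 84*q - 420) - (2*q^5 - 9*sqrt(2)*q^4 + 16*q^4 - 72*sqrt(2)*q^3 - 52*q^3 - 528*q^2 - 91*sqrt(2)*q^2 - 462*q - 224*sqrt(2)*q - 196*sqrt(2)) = -q^5 - 21*q^4 + sqrt(2)*q^4 + 56*q^3 + 112*sqrt(2)*q^3 + 155*sqrt(2)*q^2 + 508*q^2 - 96*sqrt(2)*q + 546*q - 420 + 196*sqrt(2)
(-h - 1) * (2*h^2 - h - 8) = -2*h^3 - h^2 + 9*h + 8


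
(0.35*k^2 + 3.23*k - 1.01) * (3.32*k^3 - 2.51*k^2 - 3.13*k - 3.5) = 1.162*k^5 + 9.8451*k^4 - 12.556*k^3 - 8.7998*k^2 - 8.1437*k + 3.535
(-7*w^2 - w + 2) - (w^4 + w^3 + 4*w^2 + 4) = -w^4 - w^3 - 11*w^2 - w - 2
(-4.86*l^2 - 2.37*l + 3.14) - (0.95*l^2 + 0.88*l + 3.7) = -5.81*l^2 - 3.25*l - 0.56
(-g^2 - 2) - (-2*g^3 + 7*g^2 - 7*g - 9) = 2*g^3 - 8*g^2 + 7*g + 7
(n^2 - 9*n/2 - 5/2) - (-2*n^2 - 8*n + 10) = 3*n^2 + 7*n/2 - 25/2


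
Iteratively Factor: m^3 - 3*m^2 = (m)*(m^2 - 3*m) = m*(m - 3)*(m)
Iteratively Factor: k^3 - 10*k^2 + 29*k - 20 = (k - 5)*(k^2 - 5*k + 4) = (k - 5)*(k - 4)*(k - 1)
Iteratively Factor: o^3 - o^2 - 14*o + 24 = (o + 4)*(o^2 - 5*o + 6) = (o - 3)*(o + 4)*(o - 2)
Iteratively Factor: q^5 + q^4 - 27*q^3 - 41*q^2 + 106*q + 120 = (q + 4)*(q^4 - 3*q^3 - 15*q^2 + 19*q + 30) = (q + 1)*(q + 4)*(q^3 - 4*q^2 - 11*q + 30) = (q - 2)*(q + 1)*(q + 4)*(q^2 - 2*q - 15) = (q - 5)*(q - 2)*(q + 1)*(q + 4)*(q + 3)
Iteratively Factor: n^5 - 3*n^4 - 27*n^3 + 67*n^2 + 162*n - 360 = (n - 5)*(n^4 + 2*n^3 - 17*n^2 - 18*n + 72) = (n - 5)*(n + 4)*(n^3 - 2*n^2 - 9*n + 18) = (n - 5)*(n - 2)*(n + 4)*(n^2 - 9) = (n - 5)*(n - 3)*(n - 2)*(n + 4)*(n + 3)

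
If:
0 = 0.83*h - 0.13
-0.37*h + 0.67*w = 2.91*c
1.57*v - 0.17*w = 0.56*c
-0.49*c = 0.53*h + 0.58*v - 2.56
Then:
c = 2.55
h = 0.16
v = 2.12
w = 11.16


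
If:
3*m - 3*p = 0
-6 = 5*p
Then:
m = -6/5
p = -6/5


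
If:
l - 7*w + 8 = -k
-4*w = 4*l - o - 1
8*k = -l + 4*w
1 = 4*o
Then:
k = 625/944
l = -191/236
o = 1/4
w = 1059/944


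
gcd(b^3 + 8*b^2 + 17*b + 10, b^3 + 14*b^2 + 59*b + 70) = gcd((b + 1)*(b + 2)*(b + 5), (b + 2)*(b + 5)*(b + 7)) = b^2 + 7*b + 10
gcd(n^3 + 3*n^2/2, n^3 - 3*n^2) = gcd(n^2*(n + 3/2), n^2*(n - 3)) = n^2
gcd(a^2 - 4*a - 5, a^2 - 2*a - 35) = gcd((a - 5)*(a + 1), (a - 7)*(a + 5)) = 1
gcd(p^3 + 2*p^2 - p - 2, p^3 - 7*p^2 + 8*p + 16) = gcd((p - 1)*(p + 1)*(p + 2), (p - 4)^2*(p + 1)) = p + 1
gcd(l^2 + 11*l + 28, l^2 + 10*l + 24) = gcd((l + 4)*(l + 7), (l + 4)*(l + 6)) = l + 4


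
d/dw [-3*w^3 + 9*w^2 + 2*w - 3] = -9*w^2 + 18*w + 2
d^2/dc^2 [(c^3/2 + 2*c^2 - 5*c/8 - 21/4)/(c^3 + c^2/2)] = (56*c^4 - 60*c^3 - 1038*c^2 - 677*c - 126)/(2*c^4*(8*c^3 + 12*c^2 + 6*c + 1))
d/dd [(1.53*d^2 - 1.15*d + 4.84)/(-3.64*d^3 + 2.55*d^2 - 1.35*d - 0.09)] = (5.5692*d^4 - 8.372*d^3 + 53.7198*d^2 - 24.9594*d + 6.6375)/(13.2496*d^6 - 18.564*d^5 + 16.3305*d^4 - 6.2298*d^3 + 1.3635*d^2 + 0.243*d + 0.0081)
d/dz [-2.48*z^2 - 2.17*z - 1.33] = -4.96*z - 2.17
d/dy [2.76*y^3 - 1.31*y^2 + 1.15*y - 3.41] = 8.28*y^2 - 2.62*y + 1.15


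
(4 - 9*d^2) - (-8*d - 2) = -9*d^2 + 8*d + 6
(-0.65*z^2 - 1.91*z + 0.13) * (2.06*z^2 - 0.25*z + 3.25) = -1.339*z^4 - 3.7721*z^3 - 1.3672*z^2 - 6.24*z + 0.4225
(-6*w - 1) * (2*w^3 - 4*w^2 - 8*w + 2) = -12*w^4 + 22*w^3 + 52*w^2 - 4*w - 2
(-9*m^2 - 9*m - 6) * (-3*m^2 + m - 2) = 27*m^4 + 18*m^3 + 27*m^2 + 12*m + 12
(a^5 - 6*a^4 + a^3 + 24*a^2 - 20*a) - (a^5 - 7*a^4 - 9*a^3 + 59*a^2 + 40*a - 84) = a^4 + 10*a^3 - 35*a^2 - 60*a + 84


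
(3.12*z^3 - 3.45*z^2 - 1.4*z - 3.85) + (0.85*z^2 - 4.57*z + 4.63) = 3.12*z^3 - 2.6*z^2 - 5.97*z + 0.78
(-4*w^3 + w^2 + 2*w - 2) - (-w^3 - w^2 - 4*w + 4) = -3*w^3 + 2*w^2 + 6*w - 6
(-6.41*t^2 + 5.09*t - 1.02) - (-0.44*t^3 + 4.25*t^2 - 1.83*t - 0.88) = 0.44*t^3 - 10.66*t^2 + 6.92*t - 0.14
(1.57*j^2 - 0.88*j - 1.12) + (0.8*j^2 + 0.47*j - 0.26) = 2.37*j^2 - 0.41*j - 1.38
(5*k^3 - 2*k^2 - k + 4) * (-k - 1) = -5*k^4 - 3*k^3 + 3*k^2 - 3*k - 4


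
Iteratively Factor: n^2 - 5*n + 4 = (n - 4)*(n - 1)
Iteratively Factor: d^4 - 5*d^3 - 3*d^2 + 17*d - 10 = (d - 1)*(d^3 - 4*d^2 - 7*d + 10) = (d - 1)*(d + 2)*(d^2 - 6*d + 5) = (d - 1)^2*(d + 2)*(d - 5)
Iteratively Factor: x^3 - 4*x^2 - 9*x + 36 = (x + 3)*(x^2 - 7*x + 12) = (x - 4)*(x + 3)*(x - 3)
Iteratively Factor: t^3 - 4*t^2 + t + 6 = (t - 2)*(t^2 - 2*t - 3) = (t - 2)*(t + 1)*(t - 3)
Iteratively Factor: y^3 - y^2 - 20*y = (y)*(y^2 - y - 20) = y*(y + 4)*(y - 5)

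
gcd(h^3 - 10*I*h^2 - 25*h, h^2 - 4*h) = h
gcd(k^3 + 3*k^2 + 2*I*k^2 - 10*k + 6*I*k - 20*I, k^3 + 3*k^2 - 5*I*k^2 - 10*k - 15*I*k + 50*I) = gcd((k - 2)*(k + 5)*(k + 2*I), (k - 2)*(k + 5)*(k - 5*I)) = k^2 + 3*k - 10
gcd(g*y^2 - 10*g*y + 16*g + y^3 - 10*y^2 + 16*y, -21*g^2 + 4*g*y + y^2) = 1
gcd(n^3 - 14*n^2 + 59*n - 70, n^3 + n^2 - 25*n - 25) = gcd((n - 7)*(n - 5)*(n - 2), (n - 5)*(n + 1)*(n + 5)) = n - 5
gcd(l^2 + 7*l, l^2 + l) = l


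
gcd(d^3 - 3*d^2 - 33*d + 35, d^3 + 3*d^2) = 1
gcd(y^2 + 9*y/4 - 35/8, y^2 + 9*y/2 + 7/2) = y + 7/2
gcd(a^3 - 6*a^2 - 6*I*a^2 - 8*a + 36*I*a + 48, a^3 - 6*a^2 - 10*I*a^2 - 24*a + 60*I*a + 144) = a^2 + a*(-6 - 4*I) + 24*I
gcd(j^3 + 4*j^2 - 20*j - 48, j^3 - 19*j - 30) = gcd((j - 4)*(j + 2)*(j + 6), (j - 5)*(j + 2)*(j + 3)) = j + 2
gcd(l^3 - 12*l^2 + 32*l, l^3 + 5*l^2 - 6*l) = l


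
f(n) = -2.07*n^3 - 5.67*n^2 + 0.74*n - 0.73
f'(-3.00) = -21.13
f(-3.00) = 1.91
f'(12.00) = -1029.58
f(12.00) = -4385.29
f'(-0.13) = 2.11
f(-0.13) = -0.92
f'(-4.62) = -79.42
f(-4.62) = 78.95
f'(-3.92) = -50.23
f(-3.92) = 33.93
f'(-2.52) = -10.12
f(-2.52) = -5.48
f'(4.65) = -186.27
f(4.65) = -328.02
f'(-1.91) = -0.26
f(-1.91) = -8.40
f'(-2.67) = -13.25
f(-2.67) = -3.73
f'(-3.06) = -22.71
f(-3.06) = 3.22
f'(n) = -6.21*n^2 - 11.34*n + 0.74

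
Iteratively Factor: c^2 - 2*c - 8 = (c - 4)*(c + 2)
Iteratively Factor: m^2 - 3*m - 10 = (m + 2)*(m - 5)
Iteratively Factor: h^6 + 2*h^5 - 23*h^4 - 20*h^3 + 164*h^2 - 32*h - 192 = (h - 3)*(h^5 + 5*h^4 - 8*h^3 - 44*h^2 + 32*h + 64) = (h - 3)*(h + 4)*(h^4 + h^3 - 12*h^2 + 4*h + 16) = (h - 3)*(h - 2)*(h + 4)*(h^3 + 3*h^2 - 6*h - 8) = (h - 3)*(h - 2)*(h + 1)*(h + 4)*(h^2 + 2*h - 8) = (h - 3)*(h - 2)^2*(h + 1)*(h + 4)*(h + 4)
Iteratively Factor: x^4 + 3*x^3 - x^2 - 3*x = (x)*(x^3 + 3*x^2 - x - 3) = x*(x + 3)*(x^2 - 1) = x*(x - 1)*(x + 3)*(x + 1)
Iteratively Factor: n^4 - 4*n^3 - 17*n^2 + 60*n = (n + 4)*(n^3 - 8*n^2 + 15*n) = n*(n + 4)*(n^2 - 8*n + 15) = n*(n - 5)*(n + 4)*(n - 3)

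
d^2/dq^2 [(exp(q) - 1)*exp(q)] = (4*exp(q) - 1)*exp(q)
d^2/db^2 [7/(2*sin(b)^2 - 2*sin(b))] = 7*(-4 - 1/sin(b) + 4/sin(b)^2 - 2/sin(b)^3)/(2*(sin(b) - 1)^2)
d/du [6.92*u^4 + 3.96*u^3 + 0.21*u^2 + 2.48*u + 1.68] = 27.68*u^3 + 11.88*u^2 + 0.42*u + 2.48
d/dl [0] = 0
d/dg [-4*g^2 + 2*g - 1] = 2 - 8*g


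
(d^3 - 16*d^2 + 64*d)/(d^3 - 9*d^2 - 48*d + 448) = d/(d + 7)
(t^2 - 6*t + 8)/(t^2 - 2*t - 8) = (t - 2)/(t + 2)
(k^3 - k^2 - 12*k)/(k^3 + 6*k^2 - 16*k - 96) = k*(k + 3)/(k^2 + 10*k + 24)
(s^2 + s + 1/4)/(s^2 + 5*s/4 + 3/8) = 2*(2*s + 1)/(4*s + 3)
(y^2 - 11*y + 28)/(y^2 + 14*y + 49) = (y^2 - 11*y + 28)/(y^2 + 14*y + 49)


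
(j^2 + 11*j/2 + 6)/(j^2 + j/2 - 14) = (2*j + 3)/(2*j - 7)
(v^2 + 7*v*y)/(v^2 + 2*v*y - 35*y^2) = v/(v - 5*y)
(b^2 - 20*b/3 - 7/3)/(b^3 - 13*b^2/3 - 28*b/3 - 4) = (-3*b^2 + 20*b + 7)/(-3*b^3 + 13*b^2 + 28*b + 12)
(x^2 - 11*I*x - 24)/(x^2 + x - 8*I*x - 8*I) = (x - 3*I)/(x + 1)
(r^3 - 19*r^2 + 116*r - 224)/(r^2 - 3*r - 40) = (r^2 - 11*r + 28)/(r + 5)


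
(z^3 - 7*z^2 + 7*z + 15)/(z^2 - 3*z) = z - 4 - 5/z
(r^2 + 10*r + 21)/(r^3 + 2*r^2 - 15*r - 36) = (r + 7)/(r^2 - r - 12)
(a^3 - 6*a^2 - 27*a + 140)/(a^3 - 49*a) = (a^2 + a - 20)/(a*(a + 7))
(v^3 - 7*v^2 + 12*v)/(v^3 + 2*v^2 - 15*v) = (v - 4)/(v + 5)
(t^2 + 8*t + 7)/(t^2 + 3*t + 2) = (t + 7)/(t + 2)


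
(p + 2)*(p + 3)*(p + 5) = p^3 + 10*p^2 + 31*p + 30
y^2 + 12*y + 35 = (y + 5)*(y + 7)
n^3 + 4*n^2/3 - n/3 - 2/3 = (n - 2/3)*(n + 1)^2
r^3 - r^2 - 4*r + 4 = (r - 2)*(r - 1)*(r + 2)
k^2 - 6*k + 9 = (k - 3)^2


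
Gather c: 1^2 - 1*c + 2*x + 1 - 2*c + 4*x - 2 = -3*c + 6*x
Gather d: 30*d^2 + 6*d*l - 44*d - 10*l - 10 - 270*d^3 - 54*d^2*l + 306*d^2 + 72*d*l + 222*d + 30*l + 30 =-270*d^3 + d^2*(336 - 54*l) + d*(78*l + 178) + 20*l + 20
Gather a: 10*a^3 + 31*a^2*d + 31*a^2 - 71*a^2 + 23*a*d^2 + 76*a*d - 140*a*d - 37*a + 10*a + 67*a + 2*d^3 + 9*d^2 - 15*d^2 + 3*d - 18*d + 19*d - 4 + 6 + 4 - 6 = 10*a^3 + a^2*(31*d - 40) + a*(23*d^2 - 64*d + 40) + 2*d^3 - 6*d^2 + 4*d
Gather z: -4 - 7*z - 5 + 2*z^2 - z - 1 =2*z^2 - 8*z - 10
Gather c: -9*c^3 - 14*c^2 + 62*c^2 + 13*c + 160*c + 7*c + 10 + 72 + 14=-9*c^3 + 48*c^2 + 180*c + 96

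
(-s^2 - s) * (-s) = s^3 + s^2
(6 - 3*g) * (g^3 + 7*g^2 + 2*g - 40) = -3*g^4 - 15*g^3 + 36*g^2 + 132*g - 240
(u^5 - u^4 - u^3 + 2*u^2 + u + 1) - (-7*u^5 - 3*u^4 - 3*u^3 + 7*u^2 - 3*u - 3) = 8*u^5 + 2*u^4 + 2*u^3 - 5*u^2 + 4*u + 4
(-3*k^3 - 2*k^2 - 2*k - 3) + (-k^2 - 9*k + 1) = -3*k^3 - 3*k^2 - 11*k - 2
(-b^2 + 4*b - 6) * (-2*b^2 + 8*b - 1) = 2*b^4 - 16*b^3 + 45*b^2 - 52*b + 6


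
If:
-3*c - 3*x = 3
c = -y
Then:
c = -y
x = y - 1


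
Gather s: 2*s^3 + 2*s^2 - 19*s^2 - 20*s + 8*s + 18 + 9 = 2*s^3 - 17*s^2 - 12*s + 27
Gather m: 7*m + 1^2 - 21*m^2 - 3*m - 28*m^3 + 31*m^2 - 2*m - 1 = -28*m^3 + 10*m^2 + 2*m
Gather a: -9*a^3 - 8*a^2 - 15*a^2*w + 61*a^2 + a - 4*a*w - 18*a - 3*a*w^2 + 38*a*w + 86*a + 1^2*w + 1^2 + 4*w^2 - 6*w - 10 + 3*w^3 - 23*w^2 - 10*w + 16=-9*a^3 + a^2*(53 - 15*w) + a*(-3*w^2 + 34*w + 69) + 3*w^3 - 19*w^2 - 15*w + 7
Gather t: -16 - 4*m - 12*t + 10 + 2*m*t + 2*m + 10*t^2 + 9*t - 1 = -2*m + 10*t^2 + t*(2*m - 3) - 7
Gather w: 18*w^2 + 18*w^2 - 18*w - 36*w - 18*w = 36*w^2 - 72*w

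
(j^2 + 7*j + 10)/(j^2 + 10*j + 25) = (j + 2)/(j + 5)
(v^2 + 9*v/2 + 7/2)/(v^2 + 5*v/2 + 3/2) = (2*v + 7)/(2*v + 3)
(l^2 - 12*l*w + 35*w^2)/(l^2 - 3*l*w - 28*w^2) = (l - 5*w)/(l + 4*w)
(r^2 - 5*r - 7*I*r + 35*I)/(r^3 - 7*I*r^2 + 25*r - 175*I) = (r - 5)/(r^2 + 25)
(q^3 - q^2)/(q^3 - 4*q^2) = (q - 1)/(q - 4)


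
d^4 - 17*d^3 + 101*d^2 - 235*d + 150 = (d - 6)*(d - 5)^2*(d - 1)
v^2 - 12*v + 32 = (v - 8)*(v - 4)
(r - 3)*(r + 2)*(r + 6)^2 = r^4 + 11*r^3 + 18*r^2 - 108*r - 216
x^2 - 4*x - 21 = (x - 7)*(x + 3)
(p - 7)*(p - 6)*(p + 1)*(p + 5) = p^4 - 7*p^3 - 31*p^2 + 187*p + 210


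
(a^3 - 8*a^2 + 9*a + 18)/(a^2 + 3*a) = (a^3 - 8*a^2 + 9*a + 18)/(a*(a + 3))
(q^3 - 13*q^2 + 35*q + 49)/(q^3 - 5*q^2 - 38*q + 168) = (q^2 - 6*q - 7)/(q^2 + 2*q - 24)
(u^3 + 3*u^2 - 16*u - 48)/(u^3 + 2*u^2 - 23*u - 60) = (u - 4)/(u - 5)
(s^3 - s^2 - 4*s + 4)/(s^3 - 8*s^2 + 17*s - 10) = (s + 2)/(s - 5)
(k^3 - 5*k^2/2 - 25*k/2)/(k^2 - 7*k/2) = (2*k^2 - 5*k - 25)/(2*k - 7)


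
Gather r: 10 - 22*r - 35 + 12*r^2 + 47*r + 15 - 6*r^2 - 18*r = 6*r^2 + 7*r - 10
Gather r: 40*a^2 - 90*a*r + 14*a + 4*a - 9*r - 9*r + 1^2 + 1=40*a^2 + 18*a + r*(-90*a - 18) + 2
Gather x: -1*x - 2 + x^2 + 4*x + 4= x^2 + 3*x + 2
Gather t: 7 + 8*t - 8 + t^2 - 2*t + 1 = t^2 + 6*t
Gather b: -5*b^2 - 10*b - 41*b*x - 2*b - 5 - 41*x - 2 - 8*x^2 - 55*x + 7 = -5*b^2 + b*(-41*x - 12) - 8*x^2 - 96*x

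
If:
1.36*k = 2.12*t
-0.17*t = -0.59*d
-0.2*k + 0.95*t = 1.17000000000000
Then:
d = 0.53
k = 2.86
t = 1.83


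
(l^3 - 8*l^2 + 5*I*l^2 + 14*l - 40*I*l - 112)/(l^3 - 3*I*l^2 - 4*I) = (l^2 + l*(-8 + 7*I) - 56*I)/(l^2 - I*l + 2)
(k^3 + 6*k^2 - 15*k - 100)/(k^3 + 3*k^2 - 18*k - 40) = (k + 5)/(k + 2)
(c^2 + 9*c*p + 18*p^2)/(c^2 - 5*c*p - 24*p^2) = (-c - 6*p)/(-c + 8*p)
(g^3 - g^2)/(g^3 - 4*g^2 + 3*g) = g/(g - 3)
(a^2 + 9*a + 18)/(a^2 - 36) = (a + 3)/(a - 6)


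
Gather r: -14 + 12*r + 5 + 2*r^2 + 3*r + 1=2*r^2 + 15*r - 8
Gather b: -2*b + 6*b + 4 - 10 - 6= 4*b - 12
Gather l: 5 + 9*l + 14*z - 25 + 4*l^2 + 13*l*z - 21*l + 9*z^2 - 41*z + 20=4*l^2 + l*(13*z - 12) + 9*z^2 - 27*z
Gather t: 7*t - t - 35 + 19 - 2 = 6*t - 18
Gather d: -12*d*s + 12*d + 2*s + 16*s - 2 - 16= d*(12 - 12*s) + 18*s - 18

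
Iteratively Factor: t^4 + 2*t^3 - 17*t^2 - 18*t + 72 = (t + 4)*(t^3 - 2*t^2 - 9*t + 18) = (t + 3)*(t + 4)*(t^2 - 5*t + 6) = (t - 3)*(t + 3)*(t + 4)*(t - 2)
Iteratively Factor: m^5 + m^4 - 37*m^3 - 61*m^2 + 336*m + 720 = (m - 5)*(m^4 + 6*m^3 - 7*m^2 - 96*m - 144) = (m - 5)*(m + 3)*(m^3 + 3*m^2 - 16*m - 48) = (m - 5)*(m - 4)*(m + 3)*(m^2 + 7*m + 12) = (m - 5)*(m - 4)*(m + 3)*(m + 4)*(m + 3)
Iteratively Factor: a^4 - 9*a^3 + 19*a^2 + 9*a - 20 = (a - 1)*(a^3 - 8*a^2 + 11*a + 20) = (a - 1)*(a + 1)*(a^2 - 9*a + 20) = (a - 4)*(a - 1)*(a + 1)*(a - 5)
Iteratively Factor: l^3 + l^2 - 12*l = (l)*(l^2 + l - 12) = l*(l + 4)*(l - 3)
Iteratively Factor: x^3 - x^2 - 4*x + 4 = (x + 2)*(x^2 - 3*x + 2) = (x - 1)*(x + 2)*(x - 2)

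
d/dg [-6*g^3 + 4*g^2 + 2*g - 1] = -18*g^2 + 8*g + 2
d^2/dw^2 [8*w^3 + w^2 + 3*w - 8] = 48*w + 2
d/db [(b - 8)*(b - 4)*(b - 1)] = 3*b^2 - 26*b + 44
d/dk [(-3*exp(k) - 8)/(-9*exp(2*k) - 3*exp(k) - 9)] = (-9*exp(2*k) - 48*exp(k) + 1)*exp(k)/(3*(9*exp(4*k) + 6*exp(3*k) + 19*exp(2*k) + 6*exp(k) + 9))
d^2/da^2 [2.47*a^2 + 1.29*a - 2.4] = 4.94000000000000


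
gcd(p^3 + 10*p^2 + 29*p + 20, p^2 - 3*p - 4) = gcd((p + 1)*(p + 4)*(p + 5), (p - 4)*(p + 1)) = p + 1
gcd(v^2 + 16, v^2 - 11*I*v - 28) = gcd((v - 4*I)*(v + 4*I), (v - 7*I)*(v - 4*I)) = v - 4*I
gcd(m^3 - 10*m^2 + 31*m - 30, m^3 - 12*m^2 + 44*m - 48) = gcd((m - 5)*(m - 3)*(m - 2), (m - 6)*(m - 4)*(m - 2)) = m - 2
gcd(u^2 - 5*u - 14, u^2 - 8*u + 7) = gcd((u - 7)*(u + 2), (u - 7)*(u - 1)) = u - 7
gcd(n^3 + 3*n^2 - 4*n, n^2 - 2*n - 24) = n + 4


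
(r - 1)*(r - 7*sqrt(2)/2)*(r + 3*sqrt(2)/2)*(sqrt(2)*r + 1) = sqrt(2)*r^4 - 3*r^3 - sqrt(2)*r^3 - 25*sqrt(2)*r^2/2 + 3*r^2 - 21*r/2 + 25*sqrt(2)*r/2 + 21/2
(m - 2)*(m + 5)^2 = m^3 + 8*m^2 + 5*m - 50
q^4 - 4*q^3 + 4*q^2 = q^2*(q - 2)^2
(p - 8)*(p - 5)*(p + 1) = p^3 - 12*p^2 + 27*p + 40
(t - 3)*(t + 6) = t^2 + 3*t - 18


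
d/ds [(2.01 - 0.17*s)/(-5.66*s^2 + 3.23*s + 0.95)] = (-0.9622*s^2 + 22.7532*s - 6.6538)/(32.0356*s^4 - 36.5636*s^3 - 0.321099999999999*s^2 + 6.137*s + 0.9025)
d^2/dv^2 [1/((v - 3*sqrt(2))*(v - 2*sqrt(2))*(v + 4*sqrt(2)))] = 4*(3*v^4 - 4*sqrt(2)*v^3 - 39*v^2 - 30*sqrt(2)*v + 440)/(v^9 - 3*sqrt(2)*v^8 - 78*v^7 + 310*sqrt(2)*v^6 + 1608*v^5 - 10128*sqrt(2)*v^4 + 8000*v^3 + 99072*sqrt(2)*v^2 - 387072*v + 221184*sqrt(2))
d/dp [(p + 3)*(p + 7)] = 2*p + 10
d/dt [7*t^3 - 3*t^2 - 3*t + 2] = 21*t^2 - 6*t - 3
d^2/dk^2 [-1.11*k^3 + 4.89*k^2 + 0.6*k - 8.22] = 9.78 - 6.66*k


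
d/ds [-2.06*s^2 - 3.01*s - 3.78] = -4.12*s - 3.01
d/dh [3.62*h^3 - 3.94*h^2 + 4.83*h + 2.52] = 10.86*h^2 - 7.88*h + 4.83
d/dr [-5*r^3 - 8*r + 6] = -15*r^2 - 8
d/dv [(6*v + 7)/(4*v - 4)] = -13/(4*(v - 1)^2)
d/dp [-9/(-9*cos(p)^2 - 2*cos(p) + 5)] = 18*(9*cos(p) + 1)*sin(p)/(9*cos(p)^2 + 2*cos(p) - 5)^2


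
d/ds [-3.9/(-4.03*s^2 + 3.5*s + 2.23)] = (13.65 - 31.434*s)/(-4.03*s^2 + 3.5*s + 2.23)^2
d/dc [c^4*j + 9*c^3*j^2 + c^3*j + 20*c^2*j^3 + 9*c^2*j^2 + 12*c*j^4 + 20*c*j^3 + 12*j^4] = j*(4*c^3 + 27*c^2*j + 3*c^2 + 40*c*j^2 + 18*c*j + 12*j^3 + 20*j^2)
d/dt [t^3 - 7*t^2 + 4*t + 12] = 3*t^2 - 14*t + 4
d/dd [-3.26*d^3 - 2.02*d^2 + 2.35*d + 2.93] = -9.78*d^2 - 4.04*d + 2.35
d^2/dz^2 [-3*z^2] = -6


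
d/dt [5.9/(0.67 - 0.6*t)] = 3.54/(0.6*t - 0.67)^2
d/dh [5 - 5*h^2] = -10*h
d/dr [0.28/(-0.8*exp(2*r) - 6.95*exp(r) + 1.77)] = (0.448*exp(r) + 1.946)*exp(r)/(0.8*exp(2*r) + 6.95*exp(r) - 1.77)^2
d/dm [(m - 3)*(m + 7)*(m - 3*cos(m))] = (m - 3)*(m + 7)*(3*sin(m) + 1) + (m - 3)*(m - 3*cos(m)) + (m + 7)*(m - 3*cos(m))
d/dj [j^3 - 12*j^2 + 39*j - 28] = 3*j^2 - 24*j + 39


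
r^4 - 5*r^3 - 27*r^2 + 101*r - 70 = (r - 7)*(r - 2)*(r - 1)*(r + 5)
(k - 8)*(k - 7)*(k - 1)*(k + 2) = k^4 - 14*k^3 + 39*k^2 + 86*k - 112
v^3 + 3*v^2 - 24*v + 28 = (v - 2)^2*(v + 7)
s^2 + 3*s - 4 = (s - 1)*(s + 4)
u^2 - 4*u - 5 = (u - 5)*(u + 1)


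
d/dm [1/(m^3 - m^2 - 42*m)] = (-3*m^2 + 2*m + 42)/(m^2*(-m^2 + m + 42)^2)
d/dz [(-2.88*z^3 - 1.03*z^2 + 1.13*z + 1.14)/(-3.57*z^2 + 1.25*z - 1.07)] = (10.2816*z^4 - 7.2*z^3 + 11.9914*z^2 + 10.3438*z - 2.6341)/(12.7449*z^4 - 8.925*z^3 + 9.2023*z^2 - 2.675*z + 1.1449)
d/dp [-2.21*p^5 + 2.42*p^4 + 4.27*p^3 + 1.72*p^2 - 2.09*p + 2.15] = -11.05*p^4 + 9.68*p^3 + 12.81*p^2 + 3.44*p - 2.09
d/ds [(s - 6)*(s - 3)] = 2*s - 9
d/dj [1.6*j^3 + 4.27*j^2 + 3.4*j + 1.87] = 4.8*j^2 + 8.54*j + 3.4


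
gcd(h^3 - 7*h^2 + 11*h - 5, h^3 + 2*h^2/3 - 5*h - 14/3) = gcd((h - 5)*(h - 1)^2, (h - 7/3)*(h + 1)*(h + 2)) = 1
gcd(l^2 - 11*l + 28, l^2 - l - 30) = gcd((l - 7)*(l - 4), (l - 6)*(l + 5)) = 1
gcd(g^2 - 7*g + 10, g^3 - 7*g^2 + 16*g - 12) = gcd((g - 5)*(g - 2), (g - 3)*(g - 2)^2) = g - 2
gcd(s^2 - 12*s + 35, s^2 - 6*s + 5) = s - 5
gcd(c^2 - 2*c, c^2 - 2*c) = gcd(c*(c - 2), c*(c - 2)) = c^2 - 2*c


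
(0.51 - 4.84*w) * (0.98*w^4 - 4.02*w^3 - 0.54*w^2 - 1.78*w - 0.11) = -4.7432*w^5 + 19.9566*w^4 + 0.5634*w^3 + 8.3398*w^2 - 0.3754*w - 0.0561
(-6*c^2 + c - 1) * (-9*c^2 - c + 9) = 54*c^4 - 3*c^3 - 46*c^2 + 10*c - 9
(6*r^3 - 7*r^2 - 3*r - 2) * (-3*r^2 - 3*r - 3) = -18*r^5 + 3*r^4 + 12*r^3 + 36*r^2 + 15*r + 6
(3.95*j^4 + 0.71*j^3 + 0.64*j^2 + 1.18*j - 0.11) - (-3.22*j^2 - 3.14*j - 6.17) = 3.95*j^4 + 0.71*j^3 + 3.86*j^2 + 4.32*j + 6.06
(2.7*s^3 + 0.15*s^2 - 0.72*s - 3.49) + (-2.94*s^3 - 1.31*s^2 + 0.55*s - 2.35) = -0.24*s^3 - 1.16*s^2 - 0.17*s - 5.84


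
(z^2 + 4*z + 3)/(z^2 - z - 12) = (z + 1)/(z - 4)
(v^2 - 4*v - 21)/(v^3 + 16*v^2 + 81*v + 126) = (v - 7)/(v^2 + 13*v + 42)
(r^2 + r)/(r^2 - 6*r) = (r + 1)/(r - 6)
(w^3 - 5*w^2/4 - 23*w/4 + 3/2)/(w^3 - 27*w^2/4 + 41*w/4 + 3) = (4*w^2 + 7*w - 2)/(4*w^2 - 15*w - 4)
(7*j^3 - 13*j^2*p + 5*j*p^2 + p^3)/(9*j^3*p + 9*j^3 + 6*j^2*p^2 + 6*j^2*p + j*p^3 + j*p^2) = (7*j^3 - 13*j^2*p + 5*j*p^2 + p^3)/(j*(9*j^2*p + 9*j^2 + 6*j*p^2 + 6*j*p + p^3 + p^2))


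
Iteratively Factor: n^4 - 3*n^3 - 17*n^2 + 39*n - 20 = (n + 4)*(n^3 - 7*n^2 + 11*n - 5) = (n - 1)*(n + 4)*(n^2 - 6*n + 5) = (n - 1)^2*(n + 4)*(n - 5)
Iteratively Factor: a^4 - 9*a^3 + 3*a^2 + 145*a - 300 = (a - 5)*(a^3 - 4*a^2 - 17*a + 60) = (a - 5)*(a - 3)*(a^2 - a - 20) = (a - 5)*(a - 3)*(a + 4)*(a - 5)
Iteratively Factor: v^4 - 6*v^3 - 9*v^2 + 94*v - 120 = (v - 2)*(v^3 - 4*v^2 - 17*v + 60) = (v - 2)*(v + 4)*(v^2 - 8*v + 15) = (v - 3)*(v - 2)*(v + 4)*(v - 5)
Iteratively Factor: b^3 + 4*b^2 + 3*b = (b + 1)*(b^2 + 3*b) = (b + 1)*(b + 3)*(b)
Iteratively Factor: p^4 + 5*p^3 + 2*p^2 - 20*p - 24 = (p + 2)*(p^3 + 3*p^2 - 4*p - 12) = (p + 2)^2*(p^2 + p - 6) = (p + 2)^2*(p + 3)*(p - 2)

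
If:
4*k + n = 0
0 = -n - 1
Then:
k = 1/4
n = -1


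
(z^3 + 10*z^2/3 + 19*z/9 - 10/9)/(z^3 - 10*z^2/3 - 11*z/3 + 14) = (9*z^2 + 12*z - 5)/(3*(3*z^2 - 16*z + 21))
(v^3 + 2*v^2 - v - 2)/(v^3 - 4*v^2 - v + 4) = (v + 2)/(v - 4)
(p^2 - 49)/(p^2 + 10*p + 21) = (p - 7)/(p + 3)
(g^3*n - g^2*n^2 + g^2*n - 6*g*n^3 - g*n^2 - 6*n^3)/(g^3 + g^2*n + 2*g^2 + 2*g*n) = n*(g^3 - g^2*n + g^2 - 6*g*n^2 - g*n - 6*n^2)/(g*(g^2 + g*n + 2*g + 2*n))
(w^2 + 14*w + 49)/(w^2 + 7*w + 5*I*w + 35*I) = (w + 7)/(w + 5*I)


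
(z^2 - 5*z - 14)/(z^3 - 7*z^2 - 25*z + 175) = (z + 2)/(z^2 - 25)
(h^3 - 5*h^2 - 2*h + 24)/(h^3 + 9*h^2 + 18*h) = (h^3 - 5*h^2 - 2*h + 24)/(h*(h^2 + 9*h + 18))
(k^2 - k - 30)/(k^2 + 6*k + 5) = (k - 6)/(k + 1)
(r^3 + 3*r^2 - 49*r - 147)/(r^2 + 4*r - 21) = (r^2 - 4*r - 21)/(r - 3)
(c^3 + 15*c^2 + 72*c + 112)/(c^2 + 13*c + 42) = (c^2 + 8*c + 16)/(c + 6)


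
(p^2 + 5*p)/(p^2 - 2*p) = (p + 5)/(p - 2)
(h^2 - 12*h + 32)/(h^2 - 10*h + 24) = (h - 8)/(h - 6)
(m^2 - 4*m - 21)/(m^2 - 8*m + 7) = (m + 3)/(m - 1)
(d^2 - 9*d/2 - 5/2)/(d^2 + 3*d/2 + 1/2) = (d - 5)/(d + 1)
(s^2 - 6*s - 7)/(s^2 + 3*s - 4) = (s^2 - 6*s - 7)/(s^2 + 3*s - 4)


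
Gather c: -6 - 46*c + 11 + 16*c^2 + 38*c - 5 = 16*c^2 - 8*c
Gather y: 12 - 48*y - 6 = 6 - 48*y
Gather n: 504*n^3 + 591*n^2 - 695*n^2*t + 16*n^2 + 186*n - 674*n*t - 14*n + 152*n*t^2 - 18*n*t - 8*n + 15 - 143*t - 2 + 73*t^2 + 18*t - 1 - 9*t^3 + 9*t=504*n^3 + n^2*(607 - 695*t) + n*(152*t^2 - 692*t + 164) - 9*t^3 + 73*t^2 - 116*t + 12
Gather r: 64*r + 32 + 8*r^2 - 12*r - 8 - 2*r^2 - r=6*r^2 + 51*r + 24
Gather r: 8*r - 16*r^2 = -16*r^2 + 8*r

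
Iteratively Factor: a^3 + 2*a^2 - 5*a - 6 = (a + 3)*(a^2 - a - 2) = (a + 1)*(a + 3)*(a - 2)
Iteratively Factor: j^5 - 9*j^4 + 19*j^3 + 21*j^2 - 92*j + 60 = (j - 3)*(j^4 - 6*j^3 + j^2 + 24*j - 20) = (j - 3)*(j + 2)*(j^3 - 8*j^2 + 17*j - 10) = (j - 5)*(j - 3)*(j + 2)*(j^2 - 3*j + 2) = (j - 5)*(j - 3)*(j - 1)*(j + 2)*(j - 2)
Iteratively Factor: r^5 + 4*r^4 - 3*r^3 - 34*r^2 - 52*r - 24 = (r + 2)*(r^4 + 2*r^3 - 7*r^2 - 20*r - 12) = (r + 2)^2*(r^3 - 7*r - 6) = (r + 2)^3*(r^2 - 2*r - 3) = (r + 1)*(r + 2)^3*(r - 3)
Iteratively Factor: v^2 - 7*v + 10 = (v - 2)*(v - 5)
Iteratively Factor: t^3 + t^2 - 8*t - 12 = (t - 3)*(t^2 + 4*t + 4) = (t - 3)*(t + 2)*(t + 2)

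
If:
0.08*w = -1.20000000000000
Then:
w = -15.00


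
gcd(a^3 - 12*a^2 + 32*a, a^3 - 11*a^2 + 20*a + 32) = a^2 - 12*a + 32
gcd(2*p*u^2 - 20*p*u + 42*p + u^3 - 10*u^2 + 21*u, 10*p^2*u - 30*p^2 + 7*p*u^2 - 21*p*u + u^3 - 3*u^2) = 2*p*u - 6*p + u^2 - 3*u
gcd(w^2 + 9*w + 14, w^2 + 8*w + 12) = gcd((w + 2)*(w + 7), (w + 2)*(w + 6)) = w + 2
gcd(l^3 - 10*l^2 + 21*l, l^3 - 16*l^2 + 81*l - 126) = l^2 - 10*l + 21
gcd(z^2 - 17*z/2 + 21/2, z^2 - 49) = z - 7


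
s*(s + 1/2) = s^2 + s/2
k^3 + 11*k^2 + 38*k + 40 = (k + 2)*(k + 4)*(k + 5)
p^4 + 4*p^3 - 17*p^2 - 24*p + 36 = (p - 3)*(p - 1)*(p + 2)*(p + 6)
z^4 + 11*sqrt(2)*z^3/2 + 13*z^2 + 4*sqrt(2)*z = z*(z + sqrt(2)/2)*(z + sqrt(2))*(z + 4*sqrt(2))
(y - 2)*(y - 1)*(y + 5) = y^3 + 2*y^2 - 13*y + 10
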